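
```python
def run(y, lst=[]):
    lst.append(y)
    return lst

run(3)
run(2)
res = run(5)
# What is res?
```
[3, 2, 5]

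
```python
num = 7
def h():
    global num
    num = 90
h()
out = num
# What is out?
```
90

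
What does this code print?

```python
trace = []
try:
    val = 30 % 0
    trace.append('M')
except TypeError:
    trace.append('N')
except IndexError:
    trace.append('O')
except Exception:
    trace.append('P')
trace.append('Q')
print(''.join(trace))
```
PQ

ZeroDivisionError not specifically caught, falls to Exception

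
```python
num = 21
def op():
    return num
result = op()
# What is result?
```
21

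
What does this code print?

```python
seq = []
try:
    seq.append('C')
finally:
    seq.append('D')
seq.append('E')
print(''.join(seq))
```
CDE

try/finally without except, no exception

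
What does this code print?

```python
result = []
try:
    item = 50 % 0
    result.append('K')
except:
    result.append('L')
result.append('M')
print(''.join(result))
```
LM

Exception raised in try, caught by bare except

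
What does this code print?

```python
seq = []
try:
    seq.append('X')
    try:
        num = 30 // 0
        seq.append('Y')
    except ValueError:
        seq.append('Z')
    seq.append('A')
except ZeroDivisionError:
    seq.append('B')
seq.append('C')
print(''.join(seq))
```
XBC

Inner handler doesn't match, propagates to outer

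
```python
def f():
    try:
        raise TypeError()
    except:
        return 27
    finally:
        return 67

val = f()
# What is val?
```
67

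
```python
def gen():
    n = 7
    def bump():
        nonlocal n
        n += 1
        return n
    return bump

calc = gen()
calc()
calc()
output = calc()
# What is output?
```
10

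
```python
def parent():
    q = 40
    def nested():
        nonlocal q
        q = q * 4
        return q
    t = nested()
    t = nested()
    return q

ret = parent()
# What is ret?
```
640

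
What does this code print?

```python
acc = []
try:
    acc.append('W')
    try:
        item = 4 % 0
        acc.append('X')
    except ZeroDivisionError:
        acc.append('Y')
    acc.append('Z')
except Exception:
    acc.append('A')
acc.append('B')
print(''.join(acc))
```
WYZB

Inner exception caught by inner handler, outer continues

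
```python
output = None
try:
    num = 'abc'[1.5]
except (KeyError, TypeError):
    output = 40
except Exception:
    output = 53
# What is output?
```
40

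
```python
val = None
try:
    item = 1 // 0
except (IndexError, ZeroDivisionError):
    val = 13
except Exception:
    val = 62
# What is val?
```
13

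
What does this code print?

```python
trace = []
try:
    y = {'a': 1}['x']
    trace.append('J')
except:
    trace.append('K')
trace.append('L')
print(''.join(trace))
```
KL

Exception raised in try, caught by bare except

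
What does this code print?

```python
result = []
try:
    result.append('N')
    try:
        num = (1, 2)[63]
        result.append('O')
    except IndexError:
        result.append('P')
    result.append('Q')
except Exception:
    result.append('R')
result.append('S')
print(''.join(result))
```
NPQS

Inner exception caught by inner handler, outer continues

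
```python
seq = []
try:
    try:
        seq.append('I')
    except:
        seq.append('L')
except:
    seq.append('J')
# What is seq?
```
['I']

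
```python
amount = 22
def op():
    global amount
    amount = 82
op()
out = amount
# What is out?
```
82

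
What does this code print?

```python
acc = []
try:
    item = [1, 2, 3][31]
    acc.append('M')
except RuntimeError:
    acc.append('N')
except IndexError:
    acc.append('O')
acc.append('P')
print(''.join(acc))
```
OP

IndexError is caught by its specific handler, not RuntimeError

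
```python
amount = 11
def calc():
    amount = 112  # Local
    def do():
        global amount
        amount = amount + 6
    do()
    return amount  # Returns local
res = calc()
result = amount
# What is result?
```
17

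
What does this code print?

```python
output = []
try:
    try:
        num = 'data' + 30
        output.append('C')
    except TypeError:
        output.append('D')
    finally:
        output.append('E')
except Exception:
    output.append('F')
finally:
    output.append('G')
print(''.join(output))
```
DEG

Both finally blocks run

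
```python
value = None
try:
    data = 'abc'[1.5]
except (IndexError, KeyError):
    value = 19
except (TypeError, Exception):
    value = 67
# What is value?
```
67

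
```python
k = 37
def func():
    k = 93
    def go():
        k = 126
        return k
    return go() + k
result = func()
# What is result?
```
219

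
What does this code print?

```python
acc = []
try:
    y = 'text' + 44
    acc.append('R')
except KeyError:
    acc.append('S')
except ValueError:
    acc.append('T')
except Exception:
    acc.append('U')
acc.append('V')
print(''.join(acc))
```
UV

TypeError not specifically caught, falls to Exception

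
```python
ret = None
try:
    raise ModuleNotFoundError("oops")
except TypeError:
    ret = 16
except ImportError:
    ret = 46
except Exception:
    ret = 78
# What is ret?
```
46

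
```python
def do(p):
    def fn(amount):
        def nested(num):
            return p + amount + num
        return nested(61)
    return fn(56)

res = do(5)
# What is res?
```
122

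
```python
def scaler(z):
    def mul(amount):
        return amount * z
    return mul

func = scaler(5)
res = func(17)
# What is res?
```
85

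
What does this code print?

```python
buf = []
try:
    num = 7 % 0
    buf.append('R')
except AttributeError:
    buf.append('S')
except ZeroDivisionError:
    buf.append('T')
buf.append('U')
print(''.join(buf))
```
TU

ZeroDivisionError is caught by its specific handler, not AttributeError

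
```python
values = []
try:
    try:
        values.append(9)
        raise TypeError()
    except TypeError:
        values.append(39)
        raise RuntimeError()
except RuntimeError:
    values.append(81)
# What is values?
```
[9, 39, 81]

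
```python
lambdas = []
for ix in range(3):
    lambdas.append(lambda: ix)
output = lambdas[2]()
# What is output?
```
2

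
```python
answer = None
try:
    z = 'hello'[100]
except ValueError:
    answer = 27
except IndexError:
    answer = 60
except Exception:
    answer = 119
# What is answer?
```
60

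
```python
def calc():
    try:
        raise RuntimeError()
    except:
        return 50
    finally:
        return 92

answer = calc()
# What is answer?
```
92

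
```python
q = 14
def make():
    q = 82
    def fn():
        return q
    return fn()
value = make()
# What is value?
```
82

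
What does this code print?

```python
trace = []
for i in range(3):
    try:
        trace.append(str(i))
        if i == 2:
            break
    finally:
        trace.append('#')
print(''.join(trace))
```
0#1#2#

finally runs even when breaking out of loop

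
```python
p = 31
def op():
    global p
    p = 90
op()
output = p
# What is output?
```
90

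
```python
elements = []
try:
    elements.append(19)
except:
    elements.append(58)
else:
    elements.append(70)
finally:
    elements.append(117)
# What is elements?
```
[19, 70, 117]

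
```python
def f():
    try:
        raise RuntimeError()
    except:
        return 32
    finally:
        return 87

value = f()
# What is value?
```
87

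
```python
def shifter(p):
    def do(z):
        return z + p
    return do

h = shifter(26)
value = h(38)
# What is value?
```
64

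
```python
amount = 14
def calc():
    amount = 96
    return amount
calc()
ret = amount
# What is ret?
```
14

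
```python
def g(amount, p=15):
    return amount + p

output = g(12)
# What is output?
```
27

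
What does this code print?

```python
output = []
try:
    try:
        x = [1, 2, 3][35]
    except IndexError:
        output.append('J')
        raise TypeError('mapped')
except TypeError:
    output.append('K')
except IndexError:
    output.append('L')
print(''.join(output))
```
JK

New TypeError raised, caught by outer TypeError handler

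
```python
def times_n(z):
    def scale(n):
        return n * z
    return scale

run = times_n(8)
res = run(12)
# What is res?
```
96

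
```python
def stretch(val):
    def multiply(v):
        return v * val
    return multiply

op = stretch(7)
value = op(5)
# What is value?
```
35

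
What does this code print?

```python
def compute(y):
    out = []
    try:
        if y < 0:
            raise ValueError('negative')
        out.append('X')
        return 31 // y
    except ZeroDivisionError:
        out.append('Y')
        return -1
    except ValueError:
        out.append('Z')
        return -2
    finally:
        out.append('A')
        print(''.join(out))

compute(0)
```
XYA

y=0 causes ZeroDivisionError, caught, finally prints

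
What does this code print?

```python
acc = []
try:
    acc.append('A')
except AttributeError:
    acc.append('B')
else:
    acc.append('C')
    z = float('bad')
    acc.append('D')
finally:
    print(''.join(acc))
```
AC

Try succeeds, else appends 'C', ValueError in else is uncaught, finally prints before exception propagates ('D' never appended)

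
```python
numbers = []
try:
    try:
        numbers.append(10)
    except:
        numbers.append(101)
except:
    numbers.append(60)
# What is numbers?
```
[10]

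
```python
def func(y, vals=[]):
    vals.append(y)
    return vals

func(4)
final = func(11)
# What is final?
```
[4, 11]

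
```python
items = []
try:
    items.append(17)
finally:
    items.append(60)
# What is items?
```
[17, 60]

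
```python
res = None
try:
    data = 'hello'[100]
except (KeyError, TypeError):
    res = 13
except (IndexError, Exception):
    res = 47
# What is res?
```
47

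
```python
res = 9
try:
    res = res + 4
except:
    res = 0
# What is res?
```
13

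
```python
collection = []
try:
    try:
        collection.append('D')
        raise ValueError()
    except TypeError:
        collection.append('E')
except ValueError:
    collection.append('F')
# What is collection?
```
['D', 'F']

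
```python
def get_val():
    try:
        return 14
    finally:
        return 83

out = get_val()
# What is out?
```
83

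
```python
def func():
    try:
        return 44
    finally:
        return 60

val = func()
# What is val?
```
60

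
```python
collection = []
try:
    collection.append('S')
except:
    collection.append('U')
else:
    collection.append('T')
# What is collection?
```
['S', 'T']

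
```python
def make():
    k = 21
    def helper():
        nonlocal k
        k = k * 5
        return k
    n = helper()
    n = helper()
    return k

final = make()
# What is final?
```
525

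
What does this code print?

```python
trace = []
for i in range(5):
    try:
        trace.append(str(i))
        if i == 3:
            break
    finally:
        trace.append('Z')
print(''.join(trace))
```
0Z1Z2Z3Z

finally runs even when breaking out of loop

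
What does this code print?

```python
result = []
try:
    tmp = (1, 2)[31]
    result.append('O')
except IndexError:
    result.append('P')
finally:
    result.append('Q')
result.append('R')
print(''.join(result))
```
PQR

finally always runs, even after exception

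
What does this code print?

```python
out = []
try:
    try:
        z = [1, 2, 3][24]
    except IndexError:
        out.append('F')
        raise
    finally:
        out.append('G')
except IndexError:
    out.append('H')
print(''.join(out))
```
FGH

finally runs before re-raised exception propagates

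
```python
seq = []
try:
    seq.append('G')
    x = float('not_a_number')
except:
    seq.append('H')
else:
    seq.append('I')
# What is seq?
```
['G', 'H']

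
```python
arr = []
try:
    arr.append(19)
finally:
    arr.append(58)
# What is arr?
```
[19, 58]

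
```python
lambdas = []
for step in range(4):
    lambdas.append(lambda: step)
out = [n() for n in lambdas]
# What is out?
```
[3, 3, 3, 3]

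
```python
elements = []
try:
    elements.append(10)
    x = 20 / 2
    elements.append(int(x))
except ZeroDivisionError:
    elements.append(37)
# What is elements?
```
[10, 10]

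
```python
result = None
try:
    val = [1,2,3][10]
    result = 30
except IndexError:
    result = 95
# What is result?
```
95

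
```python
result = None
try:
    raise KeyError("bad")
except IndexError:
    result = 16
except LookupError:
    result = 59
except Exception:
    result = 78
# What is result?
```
59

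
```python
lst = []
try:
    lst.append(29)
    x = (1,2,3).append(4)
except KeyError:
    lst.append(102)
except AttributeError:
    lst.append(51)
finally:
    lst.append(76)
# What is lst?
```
[29, 51, 76]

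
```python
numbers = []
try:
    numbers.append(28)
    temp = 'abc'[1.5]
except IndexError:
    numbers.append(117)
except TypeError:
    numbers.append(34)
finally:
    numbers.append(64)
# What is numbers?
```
[28, 34, 64]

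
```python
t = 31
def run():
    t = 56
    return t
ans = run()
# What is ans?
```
56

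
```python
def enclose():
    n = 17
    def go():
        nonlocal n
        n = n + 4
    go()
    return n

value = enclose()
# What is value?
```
21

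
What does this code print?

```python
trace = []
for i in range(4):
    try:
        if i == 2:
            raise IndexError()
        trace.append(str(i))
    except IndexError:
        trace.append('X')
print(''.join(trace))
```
01X3

Exception on i=2 caught, loop continues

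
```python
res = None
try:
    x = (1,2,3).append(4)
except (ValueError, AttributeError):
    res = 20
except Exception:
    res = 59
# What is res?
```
20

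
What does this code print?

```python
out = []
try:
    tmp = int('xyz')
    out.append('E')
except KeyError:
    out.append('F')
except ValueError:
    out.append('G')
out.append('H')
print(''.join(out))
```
GH

ValueError is caught by its specific handler, not KeyError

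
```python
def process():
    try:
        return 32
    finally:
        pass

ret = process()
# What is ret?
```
32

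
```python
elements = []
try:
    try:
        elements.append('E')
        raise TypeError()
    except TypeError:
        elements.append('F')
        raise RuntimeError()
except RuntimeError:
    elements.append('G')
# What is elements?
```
['E', 'F', 'G']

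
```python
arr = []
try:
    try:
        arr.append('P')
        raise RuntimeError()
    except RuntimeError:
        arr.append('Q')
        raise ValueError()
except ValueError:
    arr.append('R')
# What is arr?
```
['P', 'Q', 'R']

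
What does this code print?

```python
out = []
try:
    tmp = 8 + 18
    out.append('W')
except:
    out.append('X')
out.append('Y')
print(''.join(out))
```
WY

No exception, try block completes normally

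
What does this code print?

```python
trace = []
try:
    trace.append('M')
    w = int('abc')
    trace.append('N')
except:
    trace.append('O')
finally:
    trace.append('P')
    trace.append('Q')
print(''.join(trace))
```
MOPQ

Code before exception runs, then except, then all of finally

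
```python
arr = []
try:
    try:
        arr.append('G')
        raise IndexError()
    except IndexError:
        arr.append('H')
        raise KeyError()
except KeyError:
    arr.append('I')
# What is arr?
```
['G', 'H', 'I']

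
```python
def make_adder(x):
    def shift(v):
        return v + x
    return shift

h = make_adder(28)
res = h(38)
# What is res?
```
66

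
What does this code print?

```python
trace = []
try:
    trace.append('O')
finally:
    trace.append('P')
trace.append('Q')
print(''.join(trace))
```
OPQ

try/finally without except, no exception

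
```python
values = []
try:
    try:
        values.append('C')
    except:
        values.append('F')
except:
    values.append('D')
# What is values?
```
['C']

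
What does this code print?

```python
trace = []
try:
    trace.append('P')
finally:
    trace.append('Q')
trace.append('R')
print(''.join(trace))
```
PQR

try/finally without except, no exception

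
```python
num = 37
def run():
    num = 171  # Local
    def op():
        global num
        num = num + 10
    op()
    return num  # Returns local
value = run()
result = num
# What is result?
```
47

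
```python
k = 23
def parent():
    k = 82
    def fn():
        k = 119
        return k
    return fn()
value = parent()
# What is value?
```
119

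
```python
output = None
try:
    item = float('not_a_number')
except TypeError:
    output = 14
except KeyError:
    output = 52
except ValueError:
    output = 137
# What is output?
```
137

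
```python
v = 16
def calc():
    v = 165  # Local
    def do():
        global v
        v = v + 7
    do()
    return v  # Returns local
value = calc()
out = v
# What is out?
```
23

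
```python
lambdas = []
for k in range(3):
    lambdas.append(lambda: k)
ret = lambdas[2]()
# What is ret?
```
2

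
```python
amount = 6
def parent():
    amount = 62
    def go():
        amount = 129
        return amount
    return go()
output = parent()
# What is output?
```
129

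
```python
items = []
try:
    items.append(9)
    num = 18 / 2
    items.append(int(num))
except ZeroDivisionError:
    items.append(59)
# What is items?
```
[9, 9]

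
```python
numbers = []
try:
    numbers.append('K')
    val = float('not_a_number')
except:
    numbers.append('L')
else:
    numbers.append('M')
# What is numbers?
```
['K', 'L']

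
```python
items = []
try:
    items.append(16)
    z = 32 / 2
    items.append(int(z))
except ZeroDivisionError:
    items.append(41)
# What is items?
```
[16, 16]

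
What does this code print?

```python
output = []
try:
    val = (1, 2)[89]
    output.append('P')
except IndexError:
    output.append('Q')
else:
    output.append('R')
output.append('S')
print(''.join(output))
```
QS

else block skipped when exception is caught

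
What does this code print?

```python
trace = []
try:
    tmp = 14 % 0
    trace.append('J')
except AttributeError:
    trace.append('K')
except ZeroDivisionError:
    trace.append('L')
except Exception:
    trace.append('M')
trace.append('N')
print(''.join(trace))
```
LN

ZeroDivisionError matches before generic Exception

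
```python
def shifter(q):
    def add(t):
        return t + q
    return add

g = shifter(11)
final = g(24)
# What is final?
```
35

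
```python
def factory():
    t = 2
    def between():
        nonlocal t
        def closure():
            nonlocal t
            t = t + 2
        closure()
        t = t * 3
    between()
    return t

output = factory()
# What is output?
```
12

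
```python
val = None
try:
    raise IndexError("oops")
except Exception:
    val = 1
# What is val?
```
1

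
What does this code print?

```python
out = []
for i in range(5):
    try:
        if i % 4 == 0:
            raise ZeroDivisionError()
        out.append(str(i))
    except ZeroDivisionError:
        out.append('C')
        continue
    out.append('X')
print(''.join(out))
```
C1X2X3XC

continue in except skips rest of loop body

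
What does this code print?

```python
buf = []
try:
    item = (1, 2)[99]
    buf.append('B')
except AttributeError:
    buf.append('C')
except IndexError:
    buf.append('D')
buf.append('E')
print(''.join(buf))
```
DE

IndexError is caught by its specific handler, not AttributeError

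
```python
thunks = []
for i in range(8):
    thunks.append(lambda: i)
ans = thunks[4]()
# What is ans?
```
7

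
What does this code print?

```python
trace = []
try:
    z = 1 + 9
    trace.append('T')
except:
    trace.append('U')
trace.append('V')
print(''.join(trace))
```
TV

No exception, try block completes normally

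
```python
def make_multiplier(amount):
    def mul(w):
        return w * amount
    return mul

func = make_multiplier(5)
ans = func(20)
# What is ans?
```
100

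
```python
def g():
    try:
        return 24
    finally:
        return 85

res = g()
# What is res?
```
85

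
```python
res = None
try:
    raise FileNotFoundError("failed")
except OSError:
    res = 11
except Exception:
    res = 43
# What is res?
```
11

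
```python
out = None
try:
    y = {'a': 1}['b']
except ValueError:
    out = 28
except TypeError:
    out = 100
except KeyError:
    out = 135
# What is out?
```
135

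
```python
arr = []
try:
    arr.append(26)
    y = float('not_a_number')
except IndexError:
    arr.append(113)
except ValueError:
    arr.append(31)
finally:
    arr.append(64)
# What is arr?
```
[26, 31, 64]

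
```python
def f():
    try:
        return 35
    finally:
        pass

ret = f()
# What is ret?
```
35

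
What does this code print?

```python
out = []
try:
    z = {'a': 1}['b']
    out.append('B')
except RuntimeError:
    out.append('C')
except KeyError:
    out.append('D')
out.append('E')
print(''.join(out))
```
DE

KeyError is caught by its specific handler, not RuntimeError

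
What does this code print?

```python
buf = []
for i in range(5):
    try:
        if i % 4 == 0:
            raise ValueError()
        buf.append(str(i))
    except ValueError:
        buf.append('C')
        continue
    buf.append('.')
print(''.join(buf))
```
C1.2.3.C

continue in except skips rest of loop body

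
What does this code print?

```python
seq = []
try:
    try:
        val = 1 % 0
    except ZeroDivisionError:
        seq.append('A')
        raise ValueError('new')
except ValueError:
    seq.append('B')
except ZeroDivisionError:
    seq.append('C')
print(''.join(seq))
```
AB

New ValueError raised, caught by outer ValueError handler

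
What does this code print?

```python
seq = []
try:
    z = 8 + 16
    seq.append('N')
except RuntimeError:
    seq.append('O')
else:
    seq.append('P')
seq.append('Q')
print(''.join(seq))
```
NPQ

else block runs when no exception occurs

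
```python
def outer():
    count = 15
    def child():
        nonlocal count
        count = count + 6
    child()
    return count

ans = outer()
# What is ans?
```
21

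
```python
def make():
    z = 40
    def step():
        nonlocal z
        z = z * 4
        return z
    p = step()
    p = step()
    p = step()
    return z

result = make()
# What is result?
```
2560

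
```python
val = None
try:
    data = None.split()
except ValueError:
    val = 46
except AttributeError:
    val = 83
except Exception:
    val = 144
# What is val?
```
83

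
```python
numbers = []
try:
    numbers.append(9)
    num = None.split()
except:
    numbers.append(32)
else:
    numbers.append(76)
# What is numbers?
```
[9, 32]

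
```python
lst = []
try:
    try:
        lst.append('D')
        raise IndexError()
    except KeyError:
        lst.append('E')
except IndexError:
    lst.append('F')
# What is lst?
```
['D', 'F']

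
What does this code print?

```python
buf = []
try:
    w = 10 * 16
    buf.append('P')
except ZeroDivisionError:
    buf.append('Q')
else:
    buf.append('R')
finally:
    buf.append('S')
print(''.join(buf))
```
PRS

else runs before finally when no exception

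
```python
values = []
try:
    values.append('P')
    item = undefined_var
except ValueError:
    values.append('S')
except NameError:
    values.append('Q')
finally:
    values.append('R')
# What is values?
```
['P', 'Q', 'R']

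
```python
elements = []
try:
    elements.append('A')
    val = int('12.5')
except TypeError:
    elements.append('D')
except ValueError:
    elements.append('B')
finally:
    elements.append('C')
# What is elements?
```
['A', 'B', 'C']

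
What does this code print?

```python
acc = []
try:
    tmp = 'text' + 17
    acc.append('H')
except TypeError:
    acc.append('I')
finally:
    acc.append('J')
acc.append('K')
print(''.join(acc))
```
IJK

finally always runs, even after exception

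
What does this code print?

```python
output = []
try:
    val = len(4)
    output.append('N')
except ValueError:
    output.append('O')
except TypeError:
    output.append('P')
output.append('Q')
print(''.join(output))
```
PQ

TypeError is caught by its specific handler, not ValueError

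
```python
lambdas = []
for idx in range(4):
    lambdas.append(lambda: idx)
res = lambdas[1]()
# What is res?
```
3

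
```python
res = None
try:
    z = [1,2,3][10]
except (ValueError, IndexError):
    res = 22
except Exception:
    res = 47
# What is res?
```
22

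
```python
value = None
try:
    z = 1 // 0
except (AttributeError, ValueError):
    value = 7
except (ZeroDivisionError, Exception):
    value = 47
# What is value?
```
47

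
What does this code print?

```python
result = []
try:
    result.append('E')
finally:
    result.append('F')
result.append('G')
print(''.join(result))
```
EFG

try/finally without except, no exception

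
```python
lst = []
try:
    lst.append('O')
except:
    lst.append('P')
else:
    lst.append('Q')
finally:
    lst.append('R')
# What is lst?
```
['O', 'Q', 'R']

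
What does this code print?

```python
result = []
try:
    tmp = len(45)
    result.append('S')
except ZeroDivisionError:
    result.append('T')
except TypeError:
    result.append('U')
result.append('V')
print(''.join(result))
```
UV

TypeError is caught by its specific handler, not ZeroDivisionError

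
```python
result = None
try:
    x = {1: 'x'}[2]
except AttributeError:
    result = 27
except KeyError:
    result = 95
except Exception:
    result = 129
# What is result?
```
95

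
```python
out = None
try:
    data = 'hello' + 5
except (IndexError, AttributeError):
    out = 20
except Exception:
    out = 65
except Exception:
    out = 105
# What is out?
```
65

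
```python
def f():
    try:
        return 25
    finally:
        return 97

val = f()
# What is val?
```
97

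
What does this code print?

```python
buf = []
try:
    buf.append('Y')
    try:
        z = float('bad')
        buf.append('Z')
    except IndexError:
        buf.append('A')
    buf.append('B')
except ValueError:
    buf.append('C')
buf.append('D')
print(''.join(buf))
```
YCD

Inner handler doesn't match, propagates to outer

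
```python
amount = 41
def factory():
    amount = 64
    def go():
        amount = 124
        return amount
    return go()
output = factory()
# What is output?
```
124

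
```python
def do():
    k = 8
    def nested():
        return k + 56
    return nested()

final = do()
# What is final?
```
64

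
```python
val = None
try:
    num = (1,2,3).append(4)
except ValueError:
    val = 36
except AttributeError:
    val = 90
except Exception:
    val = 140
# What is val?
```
90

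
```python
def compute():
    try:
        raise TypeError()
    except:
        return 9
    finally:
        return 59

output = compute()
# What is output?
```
59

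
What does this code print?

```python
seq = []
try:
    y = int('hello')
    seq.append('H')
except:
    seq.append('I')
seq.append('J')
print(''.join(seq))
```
IJ

Exception raised in try, caught by bare except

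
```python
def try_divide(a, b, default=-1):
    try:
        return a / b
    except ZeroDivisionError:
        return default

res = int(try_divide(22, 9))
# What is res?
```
2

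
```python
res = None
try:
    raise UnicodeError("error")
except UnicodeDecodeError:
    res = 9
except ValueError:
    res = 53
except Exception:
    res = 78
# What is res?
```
53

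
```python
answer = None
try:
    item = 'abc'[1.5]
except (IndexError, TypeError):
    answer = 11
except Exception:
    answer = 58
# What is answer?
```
11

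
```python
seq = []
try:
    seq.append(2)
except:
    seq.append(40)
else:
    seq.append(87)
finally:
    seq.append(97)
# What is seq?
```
[2, 87, 97]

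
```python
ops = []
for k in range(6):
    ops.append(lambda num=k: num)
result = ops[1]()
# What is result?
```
1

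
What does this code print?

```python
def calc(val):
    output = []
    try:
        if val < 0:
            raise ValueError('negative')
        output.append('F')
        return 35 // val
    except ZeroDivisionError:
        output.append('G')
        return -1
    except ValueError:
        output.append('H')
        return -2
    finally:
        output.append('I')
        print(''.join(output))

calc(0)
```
FGI

val=0 causes ZeroDivisionError, caught, finally prints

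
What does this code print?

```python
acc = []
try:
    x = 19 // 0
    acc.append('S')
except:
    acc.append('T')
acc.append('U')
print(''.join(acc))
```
TU

Exception raised in try, caught by bare except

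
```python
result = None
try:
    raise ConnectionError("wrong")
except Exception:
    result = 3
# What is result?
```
3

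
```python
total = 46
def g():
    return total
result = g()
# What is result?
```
46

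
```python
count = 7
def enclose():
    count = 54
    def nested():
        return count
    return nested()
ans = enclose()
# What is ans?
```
54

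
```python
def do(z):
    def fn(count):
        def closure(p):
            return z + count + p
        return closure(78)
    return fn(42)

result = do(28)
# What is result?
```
148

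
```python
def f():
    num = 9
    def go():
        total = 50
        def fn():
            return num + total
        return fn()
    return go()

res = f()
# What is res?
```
59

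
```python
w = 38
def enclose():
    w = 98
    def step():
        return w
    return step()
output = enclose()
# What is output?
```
98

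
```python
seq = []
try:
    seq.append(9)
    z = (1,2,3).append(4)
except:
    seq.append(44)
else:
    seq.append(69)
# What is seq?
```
[9, 44]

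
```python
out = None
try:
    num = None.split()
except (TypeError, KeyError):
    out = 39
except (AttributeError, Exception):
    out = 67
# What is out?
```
67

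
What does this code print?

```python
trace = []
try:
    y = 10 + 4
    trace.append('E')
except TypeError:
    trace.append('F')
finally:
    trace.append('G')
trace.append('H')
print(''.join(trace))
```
EGH

finally runs after normal execution too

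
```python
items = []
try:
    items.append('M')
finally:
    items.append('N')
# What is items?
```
['M', 'N']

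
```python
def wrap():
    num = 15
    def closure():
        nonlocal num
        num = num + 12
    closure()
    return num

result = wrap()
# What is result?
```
27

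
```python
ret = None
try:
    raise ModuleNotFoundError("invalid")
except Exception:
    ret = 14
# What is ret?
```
14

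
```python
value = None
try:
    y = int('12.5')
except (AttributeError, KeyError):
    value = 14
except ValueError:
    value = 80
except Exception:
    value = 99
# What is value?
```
80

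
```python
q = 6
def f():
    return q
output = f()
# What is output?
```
6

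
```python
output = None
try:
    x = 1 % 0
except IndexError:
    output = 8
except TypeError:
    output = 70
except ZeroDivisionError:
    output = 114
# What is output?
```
114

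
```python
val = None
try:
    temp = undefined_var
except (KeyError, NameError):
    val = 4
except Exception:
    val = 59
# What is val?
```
4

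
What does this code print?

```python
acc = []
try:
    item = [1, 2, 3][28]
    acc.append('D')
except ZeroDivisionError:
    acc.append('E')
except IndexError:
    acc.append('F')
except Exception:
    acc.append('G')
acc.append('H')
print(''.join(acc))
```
FH

IndexError matches before generic Exception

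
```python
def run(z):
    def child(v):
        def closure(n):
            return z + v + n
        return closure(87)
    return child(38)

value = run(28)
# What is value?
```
153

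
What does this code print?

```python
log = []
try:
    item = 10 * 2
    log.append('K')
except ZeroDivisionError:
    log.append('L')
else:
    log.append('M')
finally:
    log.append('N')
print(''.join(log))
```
KMN

else runs before finally when no exception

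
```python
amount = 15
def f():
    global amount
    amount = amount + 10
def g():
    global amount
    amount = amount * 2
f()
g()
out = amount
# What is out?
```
50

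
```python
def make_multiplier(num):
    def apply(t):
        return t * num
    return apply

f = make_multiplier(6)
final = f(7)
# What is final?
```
42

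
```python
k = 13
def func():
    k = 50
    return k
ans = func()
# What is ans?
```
50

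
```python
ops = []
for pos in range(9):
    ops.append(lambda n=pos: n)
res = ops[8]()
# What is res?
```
8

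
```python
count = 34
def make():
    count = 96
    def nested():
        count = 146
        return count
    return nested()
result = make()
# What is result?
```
146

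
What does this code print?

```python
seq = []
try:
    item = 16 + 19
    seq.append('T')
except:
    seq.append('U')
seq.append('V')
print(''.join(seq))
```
TV

No exception, try block completes normally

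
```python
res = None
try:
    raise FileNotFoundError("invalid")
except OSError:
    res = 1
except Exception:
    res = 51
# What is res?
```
1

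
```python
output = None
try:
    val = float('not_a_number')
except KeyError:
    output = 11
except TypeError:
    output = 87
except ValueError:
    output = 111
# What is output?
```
111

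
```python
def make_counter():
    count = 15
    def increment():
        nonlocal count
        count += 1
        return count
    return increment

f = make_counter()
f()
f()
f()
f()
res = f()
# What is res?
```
20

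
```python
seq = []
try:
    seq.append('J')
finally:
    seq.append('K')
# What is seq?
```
['J', 'K']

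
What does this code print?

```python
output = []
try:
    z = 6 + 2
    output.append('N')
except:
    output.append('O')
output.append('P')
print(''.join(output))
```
NP

No exception, try block completes normally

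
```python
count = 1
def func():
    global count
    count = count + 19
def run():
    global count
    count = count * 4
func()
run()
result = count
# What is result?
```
80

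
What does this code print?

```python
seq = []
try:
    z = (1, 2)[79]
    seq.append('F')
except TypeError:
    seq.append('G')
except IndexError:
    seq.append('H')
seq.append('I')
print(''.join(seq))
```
HI

IndexError is caught by its specific handler, not TypeError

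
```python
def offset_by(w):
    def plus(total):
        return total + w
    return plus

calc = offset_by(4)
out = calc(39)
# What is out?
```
43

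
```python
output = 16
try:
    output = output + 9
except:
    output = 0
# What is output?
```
25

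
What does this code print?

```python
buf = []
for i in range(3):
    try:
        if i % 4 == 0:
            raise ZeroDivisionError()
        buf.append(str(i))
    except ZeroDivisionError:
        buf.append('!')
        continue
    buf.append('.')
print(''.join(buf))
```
!1.2.

continue in except skips rest of loop body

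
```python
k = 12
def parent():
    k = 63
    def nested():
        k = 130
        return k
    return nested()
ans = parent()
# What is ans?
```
130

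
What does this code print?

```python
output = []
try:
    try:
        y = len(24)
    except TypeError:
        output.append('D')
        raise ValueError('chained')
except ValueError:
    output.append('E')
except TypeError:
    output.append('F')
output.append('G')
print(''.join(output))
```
DEG

ValueError raised and caught, original TypeError not re-raised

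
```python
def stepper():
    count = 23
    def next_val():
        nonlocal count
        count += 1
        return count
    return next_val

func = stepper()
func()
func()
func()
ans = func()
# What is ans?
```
27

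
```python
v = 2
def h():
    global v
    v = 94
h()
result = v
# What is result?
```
94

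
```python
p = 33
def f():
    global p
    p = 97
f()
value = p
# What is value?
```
97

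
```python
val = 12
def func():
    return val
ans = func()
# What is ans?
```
12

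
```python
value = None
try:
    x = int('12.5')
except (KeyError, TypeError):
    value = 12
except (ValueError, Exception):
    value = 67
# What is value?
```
67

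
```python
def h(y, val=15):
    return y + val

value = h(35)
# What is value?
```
50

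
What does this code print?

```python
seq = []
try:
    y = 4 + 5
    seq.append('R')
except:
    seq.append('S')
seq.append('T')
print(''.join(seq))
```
RT

No exception, try block completes normally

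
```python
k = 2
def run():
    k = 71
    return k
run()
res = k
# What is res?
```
2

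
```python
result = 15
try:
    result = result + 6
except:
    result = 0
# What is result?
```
21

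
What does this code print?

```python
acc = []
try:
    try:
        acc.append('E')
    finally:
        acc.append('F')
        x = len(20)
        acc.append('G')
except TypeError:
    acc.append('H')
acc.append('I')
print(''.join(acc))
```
EFHI

Exception in inner finally caught by outer except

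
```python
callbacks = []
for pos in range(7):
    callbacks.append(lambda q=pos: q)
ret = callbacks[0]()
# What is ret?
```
0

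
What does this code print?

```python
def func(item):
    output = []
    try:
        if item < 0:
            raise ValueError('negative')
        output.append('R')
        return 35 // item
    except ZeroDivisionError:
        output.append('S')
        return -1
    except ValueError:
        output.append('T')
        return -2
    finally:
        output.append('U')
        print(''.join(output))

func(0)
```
RSU

item=0 causes ZeroDivisionError, caught, finally prints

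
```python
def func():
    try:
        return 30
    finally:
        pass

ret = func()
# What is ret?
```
30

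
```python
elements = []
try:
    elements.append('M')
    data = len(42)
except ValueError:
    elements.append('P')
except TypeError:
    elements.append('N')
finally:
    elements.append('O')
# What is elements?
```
['M', 'N', 'O']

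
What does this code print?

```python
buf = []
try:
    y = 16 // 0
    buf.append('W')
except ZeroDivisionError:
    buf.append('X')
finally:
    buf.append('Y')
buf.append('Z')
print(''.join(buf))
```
XYZ

finally always runs, even after exception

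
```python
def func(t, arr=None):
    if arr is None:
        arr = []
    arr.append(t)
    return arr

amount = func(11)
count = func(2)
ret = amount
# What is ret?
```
[11]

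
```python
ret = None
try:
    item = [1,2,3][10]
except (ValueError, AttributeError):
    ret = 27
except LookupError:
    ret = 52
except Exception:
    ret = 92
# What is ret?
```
52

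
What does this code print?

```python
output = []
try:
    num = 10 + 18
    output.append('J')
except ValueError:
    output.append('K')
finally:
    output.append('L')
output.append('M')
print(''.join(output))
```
JLM

finally runs after normal execution too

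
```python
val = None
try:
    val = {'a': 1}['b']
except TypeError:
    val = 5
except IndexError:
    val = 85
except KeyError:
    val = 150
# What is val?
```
150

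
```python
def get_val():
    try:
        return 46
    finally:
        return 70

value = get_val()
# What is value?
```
70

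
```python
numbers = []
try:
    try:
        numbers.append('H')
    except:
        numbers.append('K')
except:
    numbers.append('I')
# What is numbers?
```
['H']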